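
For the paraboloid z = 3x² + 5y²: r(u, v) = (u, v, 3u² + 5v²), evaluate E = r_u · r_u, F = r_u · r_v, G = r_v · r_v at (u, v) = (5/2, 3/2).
E = 226;  F = 225;  G = 226

Partials: r_u = (1, 0, 6*u), r_v = (0, 1, 10*v). As functions of (u, v):
  E = r_u · r_u = 36*u^2 + 1,
  F = r_u · r_v = 60*u*v,
  G = r_v · r_v = 100*v^2 + 1.
Evaluating at (u, v) = (5/2, 3/2): E = 226, F = 225, G = 226.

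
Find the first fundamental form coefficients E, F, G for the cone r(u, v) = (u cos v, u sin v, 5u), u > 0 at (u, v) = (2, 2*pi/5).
E = 26;  F = 0;  G = 4

Partials: r_u = (cos(v), sin(v), 5), r_v = (-u*sin(v), u*cos(v), 0). As functions of (u, v):
  E = r_u · r_u = 26,
  F = r_u · r_v = 0,
  G = r_v · r_v = u^2.
Evaluating at (u, v) = (2, 2*pi/5): E = 26, F = 0, G = 4.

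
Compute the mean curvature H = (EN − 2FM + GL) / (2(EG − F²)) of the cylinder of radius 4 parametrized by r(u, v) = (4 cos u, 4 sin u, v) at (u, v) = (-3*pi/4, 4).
H = -1/8

With E = 16, F = 0, G = 1, L = -4, M = 0, N = 0, assemble
  H = (EN − 2FM + GL) / (2(EG − F²)) = -1/8.
At (u, v) = (-3*pi/4, 4): H = -1/8.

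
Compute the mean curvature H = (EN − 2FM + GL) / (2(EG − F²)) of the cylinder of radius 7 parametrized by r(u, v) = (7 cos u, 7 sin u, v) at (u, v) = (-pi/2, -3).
H = -1/14

With E = 49, F = 0, G = 1, L = -7, M = 0, N = 0, assemble
  H = (EN − 2FM + GL) / (2(EG − F²)) = -1/14.
At (u, v) = (-pi/2, -3): H = -1/14.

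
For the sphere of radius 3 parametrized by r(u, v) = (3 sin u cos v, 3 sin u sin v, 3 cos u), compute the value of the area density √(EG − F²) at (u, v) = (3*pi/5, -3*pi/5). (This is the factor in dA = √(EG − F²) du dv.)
√(EG − F²)|_{(3*pi/5, -3*pi/5)} = 9*sqrt(2*sqrt(5) + 10)/4

E = 9, F = 0, G = 9*sin(u)^2, so EG − F² = 81*sin(u)^2. Taking the positive square root: √(EG − F²) = 9*Abs(sin(u)). At (u, v) = (3*pi/5, -3*pi/5): 9*sqrt(2*sqrt(5) + 10)/4.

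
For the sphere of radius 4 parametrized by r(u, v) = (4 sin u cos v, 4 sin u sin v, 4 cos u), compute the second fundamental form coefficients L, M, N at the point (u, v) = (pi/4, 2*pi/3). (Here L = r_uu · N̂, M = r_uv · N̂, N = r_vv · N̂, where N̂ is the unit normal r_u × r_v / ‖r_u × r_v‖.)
L = -4;  M = 0;  N = -2

Compute the unit normal N̂(u, v) = (sin(u)^2*cos(v)/Abs(sin(u)), sin(u)^2*sin(v)/Abs(sin(u)), sin(2*u)/(2*Abs(sin(u)))), and the second partials r_uu, r_uv, r_vv. Take dot products:
  L(u, v) = r_uu · N̂ = -4*sin(u)/Abs(sin(u)),
  M(u, v) = r_uv · N̂ = 0,
  N(u, v) = r_vv · N̂ = -4*sin(u)^3/Abs(sin(u)).
Evaluating at (u, v) = (pi/4, 2*pi/3):
  L = -4, M = 0, N = -2.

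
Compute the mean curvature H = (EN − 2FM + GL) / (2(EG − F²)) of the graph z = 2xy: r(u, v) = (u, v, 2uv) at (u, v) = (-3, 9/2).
H = 27*sqrt(118)/3481

With E = 4*v^2 + 1, F = 4*u*v, G = 4*u^2 + 1, L = 0, M = 2/sqrt(4*u^2 + 4*v^2 + 1), N = 0, assemble
  H = (EN − 2FM + GL) / (2(EG − F²)) = -8*u*v/(4*u^2 + 4*v^2 + 1)^(3/2).
At (u, v) = (-3, 9/2): H = 27*sqrt(118)/3481.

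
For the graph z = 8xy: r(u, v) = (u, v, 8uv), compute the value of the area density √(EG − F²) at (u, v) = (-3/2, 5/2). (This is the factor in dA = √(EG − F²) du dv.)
√(EG − F²)|_{(-3/2, 5/2)} = sqrt(545)

E = 64*v^2 + 1, F = 64*u*v, G = 64*u^2 + 1, so EG − F² = 64*u^2 + 64*v^2 + 1. Taking the positive square root: √(EG − F²) = sqrt(64*u^2 + 64*v^2 + 1). At (u, v) = (-3/2, 5/2): sqrt(545).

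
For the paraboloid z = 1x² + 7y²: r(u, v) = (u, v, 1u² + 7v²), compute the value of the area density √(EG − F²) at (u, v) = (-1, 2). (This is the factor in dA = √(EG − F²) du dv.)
√(EG − F²)|_{(-1, 2)} = sqrt(789)

E = 4*u^2 + 1, F = 28*u*v, G = 196*v^2 + 1, so EG − F² = 4*u^2 + 196*v^2 + 1. Taking the positive square root: √(EG − F²) = sqrt(4*u^2 + 196*v^2 + 1). At (u, v) = (-1, 2): sqrt(789).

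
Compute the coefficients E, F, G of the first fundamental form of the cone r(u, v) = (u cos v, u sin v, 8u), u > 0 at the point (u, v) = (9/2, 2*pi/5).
E = 65;  F = 0;  G = 81/4

Partials: r_u = (cos(v), sin(v), 8), r_v = (-u*sin(v), u*cos(v), 0). As functions of (u, v):
  E = r_u · r_u = 65,
  F = r_u · r_v = 0,
  G = r_v · r_v = u^2.
Evaluating at (u, v) = (9/2, 2*pi/5): E = 65, F = 0, G = 81/4.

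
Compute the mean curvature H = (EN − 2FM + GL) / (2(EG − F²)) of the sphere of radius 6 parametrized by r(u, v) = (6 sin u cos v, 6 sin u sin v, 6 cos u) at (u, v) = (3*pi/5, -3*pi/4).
H = -1/6

With E = 36, F = 0, G = 36*sin(u)^2, L = -6*sin(u)/Abs(sin(u)), M = 0, N = -6*sin(u)^3/Abs(sin(u)), assemble
  H = (EN − 2FM + GL) / (2(EG − F²)) = -sin(u)/(6*Abs(sin(u))).
At (u, v) = (3*pi/5, -3*pi/4): H = -1/6.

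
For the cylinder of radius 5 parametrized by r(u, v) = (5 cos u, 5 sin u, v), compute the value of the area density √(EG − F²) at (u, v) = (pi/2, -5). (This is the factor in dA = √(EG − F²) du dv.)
√(EG − F²)|_{(pi/2, -5)} = 5

E = 25, F = 0, G = 1, so EG − F² = 25. Taking the positive square root: √(EG − F²) = 5. At (u, v) = (pi/2, -5): 5.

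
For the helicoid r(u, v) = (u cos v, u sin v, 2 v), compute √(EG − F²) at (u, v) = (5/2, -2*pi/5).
√(EG − F²)|_{(5/2, -2*pi/5)} = sqrt(41)/2

E = 1, F = 0, G = u^2 + 4; EG − F² = u^2 + 4; √(EG − F²) = sqrt(u^2 + 4). At the given point: sqrt(41)/2.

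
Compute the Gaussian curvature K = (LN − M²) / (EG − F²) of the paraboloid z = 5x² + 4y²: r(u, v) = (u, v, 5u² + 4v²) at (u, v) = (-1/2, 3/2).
K = 4/1445

Coefficients of the first fundamental form: E = 100*u^2 + 1, F = 80*u*v, G = 64*v^2 + 1.
Coefficients of the second fundamental form: L = 10/sqrt(100*u^2 + 64*v^2 + 1), M = 0, N = 8/sqrt(100*u^2 + 64*v^2 + 1).
Assemble K = (LN − M²)/(EG − F²) = 80/(10000*u^4 + 12800*u^2*v^2 + 200*u^2 + 4096*v^4 + 128*v^2 + 1). At (u, v) = (-1/2, 3/2): K = 4/1445.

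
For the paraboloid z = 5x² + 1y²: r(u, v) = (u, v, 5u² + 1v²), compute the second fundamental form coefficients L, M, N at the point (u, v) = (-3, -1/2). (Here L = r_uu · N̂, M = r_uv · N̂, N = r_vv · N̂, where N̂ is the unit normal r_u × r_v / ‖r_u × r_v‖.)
L = 5*sqrt(902)/451;  M = 0;  N = sqrt(902)/451

Compute the unit normal N̂(u, v) = (-10*u/sqrt(100*u^2 + 4*v^2 + 1), -2*v/sqrt(100*u^2 + 4*v^2 + 1), 1/sqrt(100*u^2 + 4*v^2 + 1)), and the second partials r_uu, r_uv, r_vv. Take dot products:
  L(u, v) = r_uu · N̂ = 10/sqrt(100*u^2 + 4*v^2 + 1),
  M(u, v) = r_uv · N̂ = 0,
  N(u, v) = r_vv · N̂ = 2/sqrt(100*u^2 + 4*v^2 + 1).
Evaluating at (u, v) = (-3, -1/2):
  L = 5*sqrt(902)/451, M = 0, N = sqrt(902)/451.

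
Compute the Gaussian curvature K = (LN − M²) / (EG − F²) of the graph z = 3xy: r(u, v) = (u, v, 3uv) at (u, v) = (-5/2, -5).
K = -144/1274641

Coefficients of the first fundamental form: E = 9*v^2 + 1, F = 9*u*v, G = 9*u^2 + 1.
Coefficients of the second fundamental form: L = 0, M = 3/sqrt(9*u^2 + 9*v^2 + 1), N = 0.
Assemble K = (LN − M²)/(EG − F²) = -9/(81*u^4 + 162*u^2*v^2 + 18*u^2 + 81*v^4 + 18*v^2 + 1). At (u, v) = (-5/2, -5): K = -144/1274641.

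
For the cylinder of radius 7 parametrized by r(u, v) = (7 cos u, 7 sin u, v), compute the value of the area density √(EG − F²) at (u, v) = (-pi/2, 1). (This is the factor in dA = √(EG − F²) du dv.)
√(EG − F²)|_{(-pi/2, 1)} = 7

E = 49, F = 0, G = 1, so EG − F² = 49. Taking the positive square root: √(EG − F²) = 7. At (u, v) = (-pi/2, 1): 7.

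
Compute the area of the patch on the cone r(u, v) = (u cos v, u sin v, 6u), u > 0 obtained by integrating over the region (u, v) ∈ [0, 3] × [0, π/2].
Area = 9*sqrt(37)*pi/4

Area = ∫∫ √(EG − F²) du dv with √(EG − F²) = sqrt(37)*Abs(u). Integrating over [0, 3] × [0, π/2] gives 9*sqrt(37)*pi/4.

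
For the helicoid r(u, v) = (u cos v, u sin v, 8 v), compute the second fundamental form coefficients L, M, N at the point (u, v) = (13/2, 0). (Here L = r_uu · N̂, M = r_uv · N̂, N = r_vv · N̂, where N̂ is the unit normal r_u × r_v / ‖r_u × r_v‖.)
L = 0;  M = -16*sqrt(17)/85;  N = 0

Compute the unit normal N̂(u, v) = (8*sin(v)/sqrt(u^2 + 64), -8*cos(v)/sqrt(u^2 + 64), u/sqrt(u^2 + 64)), and the second partials r_uu, r_uv, r_vv. Take dot products:
  L(u, v) = r_uu · N̂ = 0,
  M(u, v) = r_uv · N̂ = -8/sqrt(u^2 + 64),
  N(u, v) = r_vv · N̂ = 0.
Evaluating at (u, v) = (13/2, 0):
  L = 0, M = -16*sqrt(17)/85, N = 0.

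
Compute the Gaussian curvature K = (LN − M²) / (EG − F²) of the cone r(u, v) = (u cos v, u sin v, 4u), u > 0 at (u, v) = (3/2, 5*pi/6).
K = 0

Coefficients of the first fundamental form: E = 17, F = 0, G = u^2.
Coefficients of the second fundamental form: L = 0, M = 0, N = 4*sqrt(17)*u^2/(17*Abs(u)).
Assemble K = (LN − M²)/(EG − F²) = 0. At (u, v) = (3/2, 5*pi/6): K = 0.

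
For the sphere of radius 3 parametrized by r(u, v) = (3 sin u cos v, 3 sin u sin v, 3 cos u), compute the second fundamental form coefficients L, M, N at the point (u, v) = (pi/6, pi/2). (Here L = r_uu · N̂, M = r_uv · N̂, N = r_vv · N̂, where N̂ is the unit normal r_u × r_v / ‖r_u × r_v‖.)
L = -3;  M = 0;  N = -3/4

Compute the unit normal N̂(u, v) = (sin(u)^2*cos(v)/Abs(sin(u)), sin(u)^2*sin(v)/Abs(sin(u)), sin(2*u)/(2*Abs(sin(u)))), and the second partials r_uu, r_uv, r_vv. Take dot products:
  L(u, v) = r_uu · N̂ = -3*sin(u)/Abs(sin(u)),
  M(u, v) = r_uv · N̂ = 0,
  N(u, v) = r_vv · N̂ = -3*sin(u)^3/Abs(sin(u)).
Evaluating at (u, v) = (pi/6, pi/2):
  L = -3, M = 0, N = -3/4.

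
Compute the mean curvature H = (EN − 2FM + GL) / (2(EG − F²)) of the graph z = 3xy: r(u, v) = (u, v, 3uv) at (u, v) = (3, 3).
H = -243*sqrt(163)/26569

With E = 9*v^2 + 1, F = 9*u*v, G = 9*u^2 + 1, L = 0, M = 3/sqrt(9*u^2 + 9*v^2 + 1), N = 0, assemble
  H = (EN − 2FM + GL) / (2(EG − F²)) = -27*u*v/(9*u^2 + 9*v^2 + 1)^(3/2).
At (u, v) = (3, 3): H = -243*sqrt(163)/26569.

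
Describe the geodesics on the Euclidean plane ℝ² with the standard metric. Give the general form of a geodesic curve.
Geodesics on the plane are straight lines (in the standard parametrization, α(t) = p + t · v with p, v ∈ ℝ²).

The geodesic equation on the plane reduces to α̈ = 0 (Christoffel symbols vanish in Cartesian coordinates), so α(t) = p + t · v. Geodesics are exactly straight lines.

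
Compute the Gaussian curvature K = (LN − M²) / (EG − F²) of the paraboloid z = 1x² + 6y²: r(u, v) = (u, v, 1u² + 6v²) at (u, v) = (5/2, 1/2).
K = 6/961

Coefficients of the first fundamental form: E = 4*u^2 + 1, F = 24*u*v, G = 144*v^2 + 1.
Coefficients of the second fundamental form: L = 2/sqrt(4*u^2 + 144*v^2 + 1), M = 0, N = 12/sqrt(4*u^2 + 144*v^2 + 1).
Assemble K = (LN − M²)/(EG − F²) = 24/(16*u^4 + 1152*u^2*v^2 + 8*u^2 + 20736*v^4 + 288*v^2 + 1). At (u, v) = (5/2, 1/2): K = 6/961.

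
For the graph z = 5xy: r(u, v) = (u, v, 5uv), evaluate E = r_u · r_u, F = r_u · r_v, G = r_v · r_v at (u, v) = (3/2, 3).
E = 226;  F = 225/2;  G = 229/4

Partials: r_u = (1, 0, 5*v), r_v = (0, 1, 5*u). As functions of (u, v):
  E = r_u · r_u = 25*v^2 + 1,
  F = r_u · r_v = 25*u*v,
  G = r_v · r_v = 25*u^2 + 1.
Evaluating at (u, v) = (3/2, 3): E = 226, F = 225/2, G = 229/4.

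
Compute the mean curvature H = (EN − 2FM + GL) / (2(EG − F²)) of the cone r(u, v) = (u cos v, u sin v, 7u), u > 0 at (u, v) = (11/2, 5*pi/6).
H = 7*sqrt(2)/110

With E = 50, F = 0, G = u^2, L = 0, M = 0, N = 7*sqrt(2)*u^2/(10*Abs(u)), assemble
  H = (EN − 2FM + GL) / (2(EG − F²)) = 7*sqrt(2)/(20*Abs(u)).
At (u, v) = (11/2, 5*pi/6): H = 7*sqrt(2)/110.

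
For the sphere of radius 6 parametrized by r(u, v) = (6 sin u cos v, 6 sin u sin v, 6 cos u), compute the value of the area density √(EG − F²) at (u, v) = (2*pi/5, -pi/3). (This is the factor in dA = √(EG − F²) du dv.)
√(EG − F²)|_{(2*pi/5, -pi/3)} = 9*sqrt(2*sqrt(5) + 10)

E = 36, F = 0, G = 36*sin(u)^2, so EG − F² = 1296*sin(u)^2. Taking the positive square root: √(EG − F²) = 36*Abs(sin(u)). At (u, v) = (2*pi/5, -pi/3): 9*sqrt(2*sqrt(5) + 10).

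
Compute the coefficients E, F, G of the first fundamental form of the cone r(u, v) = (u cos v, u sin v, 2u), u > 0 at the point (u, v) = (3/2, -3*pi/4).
E = 5;  F = 0;  G = 9/4

Partials: r_u = (cos(v), sin(v), 2), r_v = (-u*sin(v), u*cos(v), 0). As functions of (u, v):
  E = r_u · r_u = 5,
  F = r_u · r_v = 0,
  G = r_v · r_v = u^2.
Evaluating at (u, v) = (3/2, -3*pi/4): E = 5, F = 0, G = 9/4.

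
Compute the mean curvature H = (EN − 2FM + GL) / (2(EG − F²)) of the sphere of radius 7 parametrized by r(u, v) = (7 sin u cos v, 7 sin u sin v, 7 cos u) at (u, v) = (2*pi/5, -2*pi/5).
H = -1/7

With E = 49, F = 0, G = 49*sin(u)^2, L = -7*sin(u)/Abs(sin(u)), M = 0, N = -7*sin(u)^3/Abs(sin(u)), assemble
  H = (EN − 2FM + GL) / (2(EG − F²)) = -sin(u)/(7*Abs(sin(u))).
At (u, v) = (2*pi/5, -2*pi/5): H = -1/7.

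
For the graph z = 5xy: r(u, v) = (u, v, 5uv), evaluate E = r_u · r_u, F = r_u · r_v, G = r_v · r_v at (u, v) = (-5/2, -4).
E = 401;  F = 250;  G = 629/4

Partials: r_u = (1, 0, 5*v), r_v = (0, 1, 5*u). As functions of (u, v):
  E = r_u · r_u = 25*v^2 + 1,
  F = r_u · r_v = 25*u*v,
  G = r_v · r_v = 25*u^2 + 1.
Evaluating at (u, v) = (-5/2, -4): E = 401, F = 250, G = 629/4.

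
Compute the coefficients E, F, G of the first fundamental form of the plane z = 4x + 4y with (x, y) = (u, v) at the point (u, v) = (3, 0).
E = 17;  F = 16;  G = 17

Partials: r_u = (1, 0, 4), r_v = (0, 1, 4). As functions of (u, v):
  E = r_u · r_u = 17,
  F = r_u · r_v = 16,
  G = r_v · r_v = 17.
Evaluating at (u, v) = (3, 0): E = 17, F = 16, G = 17.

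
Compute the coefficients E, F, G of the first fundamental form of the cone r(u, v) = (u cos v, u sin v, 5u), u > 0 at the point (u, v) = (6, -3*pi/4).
E = 26;  F = 0;  G = 36

Partials: r_u = (cos(v), sin(v), 5), r_v = (-u*sin(v), u*cos(v), 0). As functions of (u, v):
  E = r_u · r_u = 26,
  F = r_u · r_v = 0,
  G = r_v · r_v = u^2.
Evaluating at (u, v) = (6, -3*pi/4): E = 26, F = 0, G = 36.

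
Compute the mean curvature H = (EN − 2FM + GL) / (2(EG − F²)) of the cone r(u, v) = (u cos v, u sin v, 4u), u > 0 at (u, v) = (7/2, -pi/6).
H = 4*sqrt(17)/119

With E = 17, F = 0, G = u^2, L = 0, M = 0, N = 4*sqrt(17)*u^2/(17*Abs(u)), assemble
  H = (EN − 2FM + GL) / (2(EG − F²)) = 2*sqrt(17)/(17*Abs(u)).
At (u, v) = (7/2, -pi/6): H = 4*sqrt(17)/119.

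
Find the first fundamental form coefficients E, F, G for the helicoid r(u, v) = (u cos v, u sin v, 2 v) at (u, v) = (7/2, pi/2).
E = 1;  F = 0;  G = 65/4

Partials: r_u = (cos(v), sin(v), 0), r_v = (-u*sin(v), u*cos(v), 2). As functions of (u, v):
  E = r_u · r_u = 1,
  F = r_u · r_v = 0,
  G = r_v · r_v = u^2 + 4.
Evaluating at (u, v) = (7/2, pi/2): E = 1, F = 0, G = 65/4.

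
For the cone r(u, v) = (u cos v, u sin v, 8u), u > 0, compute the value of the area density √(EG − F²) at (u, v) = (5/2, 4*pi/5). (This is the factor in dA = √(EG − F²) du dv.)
√(EG − F²)|_{(5/2, 4*pi/5)} = 5*sqrt(65)/2

E = 65, F = 0, G = u^2, so EG − F² = 65*u^2. Taking the positive square root: √(EG − F²) = sqrt(65)*Abs(u). At (u, v) = (5/2, 4*pi/5): 5*sqrt(65)/2.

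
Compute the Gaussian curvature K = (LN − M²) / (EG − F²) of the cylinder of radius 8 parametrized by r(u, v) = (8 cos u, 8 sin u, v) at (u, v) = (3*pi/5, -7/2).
K = 0

Coefficients of the first fundamental form: E = 64, F = 0, G = 1.
Coefficients of the second fundamental form: L = -8, M = 0, N = 0.
Assemble K = (LN − M²)/(EG − F²) = 0. At (u, v) = (3*pi/5, -7/2): K = 0.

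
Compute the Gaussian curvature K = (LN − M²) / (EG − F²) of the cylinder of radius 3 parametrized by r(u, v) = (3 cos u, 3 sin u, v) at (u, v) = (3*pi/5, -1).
K = 0

Coefficients of the first fundamental form: E = 9, F = 0, G = 1.
Coefficients of the second fundamental form: L = -3, M = 0, N = 0.
Assemble K = (LN − M²)/(EG − F²) = 0. At (u, v) = (3*pi/5, -1): K = 0.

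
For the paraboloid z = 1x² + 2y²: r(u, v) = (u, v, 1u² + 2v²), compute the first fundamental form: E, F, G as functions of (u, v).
E = 4*u^2 + 1;  F = 8*u*v;  G = 16*v^2 + 1

Compute partials: r_u = (1, 0, 2*u), r_v = (0, 1, 4*v). Then
  E = r_u · r_u = 4*u^2 + 1,
  F = r_u · r_v = 8*u*v,
  G = r_v · r_v = 16*v^2 + 1.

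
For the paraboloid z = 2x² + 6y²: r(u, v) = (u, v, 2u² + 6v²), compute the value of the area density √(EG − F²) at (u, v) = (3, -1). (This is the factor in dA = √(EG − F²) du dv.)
√(EG − F²)|_{(3, -1)} = 17

E = 16*u^2 + 1, F = 48*u*v, G = 144*v^2 + 1, so EG − F² = 16*u^2 + 144*v^2 + 1. Taking the positive square root: √(EG − F²) = sqrt(16*u^2 + 144*v^2 + 1). At (u, v) = (3, -1): 17.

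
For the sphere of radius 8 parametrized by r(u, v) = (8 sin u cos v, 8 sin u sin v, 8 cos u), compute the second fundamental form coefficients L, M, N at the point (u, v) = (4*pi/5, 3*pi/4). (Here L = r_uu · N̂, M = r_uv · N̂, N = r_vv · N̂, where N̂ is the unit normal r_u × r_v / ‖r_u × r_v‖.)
L = -8;  M = 0;  N = -5 + sqrt(5)

Compute the unit normal N̂(u, v) = (sin(u)^2*cos(v)/Abs(sin(u)), sin(u)^2*sin(v)/Abs(sin(u)), sin(2*u)/(2*Abs(sin(u)))), and the second partials r_uu, r_uv, r_vv. Take dot products:
  L(u, v) = r_uu · N̂ = -8*sin(u)/Abs(sin(u)),
  M(u, v) = r_uv · N̂ = 0,
  N(u, v) = r_vv · N̂ = -8*sin(u)^3/Abs(sin(u)).
Evaluating at (u, v) = (4*pi/5, 3*pi/4):
  L = -8, M = 0, N = -5 + sqrt(5).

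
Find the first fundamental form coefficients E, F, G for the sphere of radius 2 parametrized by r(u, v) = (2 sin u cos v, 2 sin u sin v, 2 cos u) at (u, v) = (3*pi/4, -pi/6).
E = 4;  F = 0;  G = 2

Partials: r_u = (2*cos(u)*cos(v), 2*sin(v)*cos(u), -2*sin(u)), r_v = (-2*sin(u)*sin(v), 2*sin(u)*cos(v), 0). As functions of (u, v):
  E = r_u · r_u = 4,
  F = r_u · r_v = 0,
  G = r_v · r_v = 4*sin(u)^2.
Evaluating at (u, v) = (3*pi/4, -pi/6): E = 4, F = 0, G = 2.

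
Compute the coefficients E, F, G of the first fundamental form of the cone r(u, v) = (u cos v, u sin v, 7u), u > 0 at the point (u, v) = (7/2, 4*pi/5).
E = 50;  F = 0;  G = 49/4

Partials: r_u = (cos(v), sin(v), 7), r_v = (-u*sin(v), u*cos(v), 0). As functions of (u, v):
  E = r_u · r_u = 50,
  F = r_u · r_v = 0,
  G = r_v · r_v = u^2.
Evaluating at (u, v) = (7/2, 4*pi/5): E = 50, F = 0, G = 49/4.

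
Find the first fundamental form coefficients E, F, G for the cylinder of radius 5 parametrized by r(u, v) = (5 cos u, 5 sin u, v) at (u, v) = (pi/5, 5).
E = 25;  F = 0;  G = 1

Partials: r_u = (-5*sin(u), 5*cos(u), 0), r_v = (0, 0, 1). As functions of (u, v):
  E = r_u · r_u = 25,
  F = r_u · r_v = 0,
  G = r_v · r_v = 1.
Evaluating at (u, v) = (pi/5, 5): E = 25, F = 0, G = 1.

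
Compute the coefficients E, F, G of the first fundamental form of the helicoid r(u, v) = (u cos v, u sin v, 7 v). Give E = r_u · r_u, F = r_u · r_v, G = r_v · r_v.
E = 1;  F = 0;  G = u^2 + 49

Compute partials: r_u = (cos(v), sin(v), 0), r_v = (-u*sin(v), u*cos(v), 7). Then
  E = r_u · r_u = 1,
  F = r_u · r_v = 0,
  G = r_v · r_v = u^2 + 49.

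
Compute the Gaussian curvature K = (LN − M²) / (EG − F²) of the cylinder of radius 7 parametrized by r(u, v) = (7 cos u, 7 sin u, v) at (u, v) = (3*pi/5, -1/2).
K = 0

Coefficients of the first fundamental form: E = 49, F = 0, G = 1.
Coefficients of the second fundamental form: L = -7, M = 0, N = 0.
Assemble K = (LN − M²)/(EG − F²) = 0. At (u, v) = (3*pi/5, -1/2): K = 0.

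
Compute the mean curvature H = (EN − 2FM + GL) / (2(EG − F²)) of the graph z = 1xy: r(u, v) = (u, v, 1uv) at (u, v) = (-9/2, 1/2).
H = 9*sqrt(86)/3698

With E = v^2 + 1, F = u*v, G = u^2 + 1, L = 0, M = 1/sqrt(u^2 + v^2 + 1), N = 0, assemble
  H = (EN − 2FM + GL) / (2(EG − F²)) = -u*v/(u^2 + v^2 + 1)^(3/2).
At (u, v) = (-9/2, 1/2): H = 9*sqrt(86)/3698.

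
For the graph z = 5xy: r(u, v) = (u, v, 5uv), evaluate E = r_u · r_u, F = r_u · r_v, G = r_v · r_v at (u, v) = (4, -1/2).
E = 29/4;  F = -50;  G = 401

Partials: r_u = (1, 0, 5*v), r_v = (0, 1, 5*u). As functions of (u, v):
  E = r_u · r_u = 25*v^2 + 1,
  F = r_u · r_v = 25*u*v,
  G = r_v · r_v = 25*u^2 + 1.
Evaluating at (u, v) = (4, -1/2): E = 29/4, F = -50, G = 401.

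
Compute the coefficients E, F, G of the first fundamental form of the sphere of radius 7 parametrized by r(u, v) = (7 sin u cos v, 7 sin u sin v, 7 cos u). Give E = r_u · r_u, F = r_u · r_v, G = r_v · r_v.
E = 49;  F = 0;  G = 49*sin(u)^2

Compute partials: r_u = (7*cos(u)*cos(v), 7*sin(v)*cos(u), -7*sin(u)), r_v = (-7*sin(u)*sin(v), 7*sin(u)*cos(v), 0). Then
  E = r_u · r_u = 49,
  F = r_u · r_v = 0,
  G = r_v · r_v = 49*sin(u)^2.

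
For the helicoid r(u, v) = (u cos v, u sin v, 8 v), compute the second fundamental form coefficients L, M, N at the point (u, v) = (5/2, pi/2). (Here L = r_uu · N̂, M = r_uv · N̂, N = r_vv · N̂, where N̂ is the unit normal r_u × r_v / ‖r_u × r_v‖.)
L = 0;  M = -16*sqrt(281)/281;  N = 0

Compute the unit normal N̂(u, v) = (8*sin(v)/sqrt(u^2 + 64), -8*cos(v)/sqrt(u^2 + 64), u/sqrt(u^2 + 64)), and the second partials r_uu, r_uv, r_vv. Take dot products:
  L(u, v) = r_uu · N̂ = 0,
  M(u, v) = r_uv · N̂ = -8/sqrt(u^2 + 64),
  N(u, v) = r_vv · N̂ = 0.
Evaluating at (u, v) = (5/2, pi/2):
  L = 0, M = -16*sqrt(281)/281, N = 0.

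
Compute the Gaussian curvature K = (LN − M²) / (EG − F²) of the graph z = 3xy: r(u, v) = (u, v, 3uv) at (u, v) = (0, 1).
K = -9/100

Coefficients of the first fundamental form: E = 9*v^2 + 1, F = 9*u*v, G = 9*u^2 + 1.
Coefficients of the second fundamental form: L = 0, M = 3/sqrt(9*u^2 + 9*v^2 + 1), N = 0.
Assemble K = (LN − M²)/(EG − F²) = -9/(81*u^4 + 162*u^2*v^2 + 18*u^2 + 81*v^4 + 18*v^2 + 1). At (u, v) = (0, 1): K = -9/100.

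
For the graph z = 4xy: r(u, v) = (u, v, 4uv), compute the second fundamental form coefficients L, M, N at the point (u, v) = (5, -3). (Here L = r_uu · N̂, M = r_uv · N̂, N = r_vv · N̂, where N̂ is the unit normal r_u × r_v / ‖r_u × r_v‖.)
L = 0;  M = 4*sqrt(545)/545;  N = 0

Compute the unit normal N̂(u, v) = (-4*v/sqrt(16*u^2 + 16*v^2 + 1), -4*u/sqrt(16*u^2 + 16*v^2 + 1), 1/sqrt(16*u^2 + 16*v^2 + 1)), and the second partials r_uu, r_uv, r_vv. Take dot products:
  L(u, v) = r_uu · N̂ = 0,
  M(u, v) = r_uv · N̂ = 4/sqrt(16*u^2 + 16*v^2 + 1),
  N(u, v) = r_vv · N̂ = 0.
Evaluating at (u, v) = (5, -3):
  L = 0, M = 4*sqrt(545)/545, N = 0.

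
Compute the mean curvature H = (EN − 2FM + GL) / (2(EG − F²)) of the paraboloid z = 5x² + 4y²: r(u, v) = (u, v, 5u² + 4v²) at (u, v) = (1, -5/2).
H = 803*sqrt(501)/83667

With E = 100*u^2 + 1, F = 80*u*v, G = 64*v^2 + 1, L = 10/sqrt(100*u^2 + 64*v^2 + 1), M = 0, N = 8/sqrt(100*u^2 + 64*v^2 + 1), assemble
  H = (EN − 2FM + GL) / (2(EG − F²)) = (400*u^2 + 320*v^2 + 9)/(100*u^2 + 64*v^2 + 1)^(3/2).
At (u, v) = (1, -5/2): H = 803*sqrt(501)/83667.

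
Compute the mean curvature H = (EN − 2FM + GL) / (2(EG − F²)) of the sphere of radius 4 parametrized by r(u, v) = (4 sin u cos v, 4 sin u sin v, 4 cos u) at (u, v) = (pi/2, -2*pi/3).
H = -1/4

With E = 16, F = 0, G = 16*sin(u)^2, L = -4*sin(u)/Abs(sin(u)), M = 0, N = -4*sin(u)^3/Abs(sin(u)), assemble
  H = (EN − 2FM + GL) / (2(EG − F²)) = -sin(u)/(4*Abs(sin(u))).
At (u, v) = (pi/2, -2*pi/3): H = -1/4.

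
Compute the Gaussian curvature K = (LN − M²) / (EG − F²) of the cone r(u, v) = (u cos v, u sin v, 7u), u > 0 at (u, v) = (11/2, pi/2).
K = 0

Coefficients of the first fundamental form: E = 50, F = 0, G = u^2.
Coefficients of the second fundamental form: L = 0, M = 0, N = 7*sqrt(2)*u^2/(10*Abs(u)).
Assemble K = (LN − M²)/(EG − F²) = 0. At (u, v) = (11/2, pi/2): K = 0.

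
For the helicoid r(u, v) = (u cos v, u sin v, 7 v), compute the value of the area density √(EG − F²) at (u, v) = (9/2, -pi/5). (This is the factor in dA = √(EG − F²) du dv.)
√(EG − F²)|_{(9/2, -pi/5)} = sqrt(277)/2

E = 1, F = 0, G = u^2 + 49, so EG − F² = u^2 + 49. Taking the positive square root: √(EG − F²) = sqrt(u^2 + 49). At (u, v) = (9/2, -pi/5): sqrt(277)/2.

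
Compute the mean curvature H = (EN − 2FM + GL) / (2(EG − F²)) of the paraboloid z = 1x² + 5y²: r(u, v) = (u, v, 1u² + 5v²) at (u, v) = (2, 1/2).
H = 37*sqrt(42)/588

With E = 4*u^2 + 1, F = 20*u*v, G = 100*v^2 + 1, L = 2/sqrt(4*u^2 + 100*v^2 + 1), M = 0, N = 10/sqrt(4*u^2 + 100*v^2 + 1), assemble
  H = (EN − 2FM + GL) / (2(EG − F²)) = 2*(10*u^2 + 50*v^2 + 3)/(4*u^2 + 100*v^2 + 1)^(3/2).
At (u, v) = (2, 1/2): H = 37*sqrt(42)/588.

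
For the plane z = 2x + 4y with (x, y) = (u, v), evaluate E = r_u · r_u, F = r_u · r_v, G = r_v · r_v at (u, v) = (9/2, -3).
E = 5;  F = 8;  G = 17

Partials: r_u = (1, 0, 2), r_v = (0, 1, 4). As functions of (u, v):
  E = r_u · r_u = 5,
  F = r_u · r_v = 8,
  G = r_v · r_v = 17.
Evaluating at (u, v) = (9/2, -3): E = 5, F = 8, G = 17.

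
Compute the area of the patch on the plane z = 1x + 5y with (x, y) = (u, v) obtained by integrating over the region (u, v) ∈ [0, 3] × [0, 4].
Area = 36*sqrt(3)

Area = ∫∫ √(EG − F²) du dv with √(EG − F²) = 3*sqrt(3). Integrating over [0, 3] × [0, 4] gives 36*sqrt(3).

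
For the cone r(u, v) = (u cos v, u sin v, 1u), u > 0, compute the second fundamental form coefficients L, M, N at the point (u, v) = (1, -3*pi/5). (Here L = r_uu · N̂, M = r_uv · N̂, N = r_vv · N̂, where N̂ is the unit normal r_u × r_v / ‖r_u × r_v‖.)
L = 0;  M = 0;  N = sqrt(2)/2

Compute the unit normal N̂(u, v) = (-sqrt(2)*u*cos(v)/(2*Abs(u)), -sqrt(2)*u*sin(v)/(2*Abs(u)), sqrt(2)*u/(2*Abs(u))), and the second partials r_uu, r_uv, r_vv. Take dot products:
  L(u, v) = r_uu · N̂ = 0,
  M(u, v) = r_uv · N̂ = 0,
  N(u, v) = r_vv · N̂ = sqrt(2)*u^2/(2*Abs(u)).
Evaluating at (u, v) = (1, -3*pi/5):
  L = 0, M = 0, N = sqrt(2)/2.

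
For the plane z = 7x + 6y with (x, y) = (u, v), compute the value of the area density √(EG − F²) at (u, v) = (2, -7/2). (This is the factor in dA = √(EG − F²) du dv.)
√(EG − F²)|_{(2, -7/2)} = sqrt(86)

E = 50, F = 42, G = 37, so EG − F² = 86. Taking the positive square root: √(EG − F²) = sqrt(86). At (u, v) = (2, -7/2): sqrt(86).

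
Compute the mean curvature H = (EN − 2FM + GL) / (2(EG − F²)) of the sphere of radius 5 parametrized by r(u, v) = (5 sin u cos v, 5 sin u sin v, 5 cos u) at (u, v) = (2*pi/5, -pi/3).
H = -1/5

With E = 25, F = 0, G = 25*sin(u)^2, L = -5*sin(u)/Abs(sin(u)), M = 0, N = -5*sin(u)^3/Abs(sin(u)), assemble
  H = (EN − 2FM + GL) / (2(EG − F²)) = -sin(u)/(5*Abs(sin(u))).
At (u, v) = (2*pi/5, -pi/3): H = -1/5.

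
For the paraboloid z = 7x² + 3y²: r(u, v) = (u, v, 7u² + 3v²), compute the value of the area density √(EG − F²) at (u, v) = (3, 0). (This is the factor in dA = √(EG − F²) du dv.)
√(EG − F²)|_{(3, 0)} = sqrt(1765)

E = 196*u^2 + 1, F = 84*u*v, G = 36*v^2 + 1, so EG − F² = 196*u^2 + 36*v^2 + 1. Taking the positive square root: √(EG − F²) = sqrt(196*u^2 + 36*v^2 + 1). At (u, v) = (3, 0): sqrt(1765).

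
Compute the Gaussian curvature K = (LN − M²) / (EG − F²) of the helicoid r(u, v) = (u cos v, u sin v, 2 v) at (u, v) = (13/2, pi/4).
K = -64/34225

Coefficients of the first fundamental form: E = 1, F = 0, G = u^2 + 4.
Coefficients of the second fundamental form: L = 0, M = -2/sqrt(u^2 + 4), N = 0.
Assemble K = (LN − M²)/(EG − F²) = -4/(u^2 + 4)^2. At (u, v) = (13/2, pi/4): K = -64/34225.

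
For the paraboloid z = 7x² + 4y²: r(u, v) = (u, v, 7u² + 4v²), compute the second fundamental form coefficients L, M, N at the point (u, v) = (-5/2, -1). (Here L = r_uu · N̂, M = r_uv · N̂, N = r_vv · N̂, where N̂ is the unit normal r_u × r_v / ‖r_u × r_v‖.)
L = 7*sqrt(1290)/645;  M = 0;  N = 4*sqrt(1290)/645

Compute the unit normal N̂(u, v) = (-14*u/sqrt(196*u^2 + 64*v^2 + 1), -8*v/sqrt(196*u^2 + 64*v^2 + 1), 1/sqrt(196*u^2 + 64*v^2 + 1)), and the second partials r_uu, r_uv, r_vv. Take dot products:
  L(u, v) = r_uu · N̂ = 14/sqrt(196*u^2 + 64*v^2 + 1),
  M(u, v) = r_uv · N̂ = 0,
  N(u, v) = r_vv · N̂ = 8/sqrt(196*u^2 + 64*v^2 + 1).
Evaluating at (u, v) = (-5/2, -1):
  L = 7*sqrt(1290)/645, M = 0, N = 4*sqrt(1290)/645.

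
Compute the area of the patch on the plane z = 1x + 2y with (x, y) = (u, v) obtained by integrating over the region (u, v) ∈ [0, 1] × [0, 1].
Area = sqrt(6)

Area = ∫∫ √(EG − F²) du dv with √(EG − F²) = sqrt(6). Integrating over [0, 1] × [0, 1] gives sqrt(6).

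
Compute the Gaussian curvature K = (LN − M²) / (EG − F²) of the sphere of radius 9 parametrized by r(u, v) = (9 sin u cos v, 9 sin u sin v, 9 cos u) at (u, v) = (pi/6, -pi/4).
K = 1/81

Coefficients of the first fundamental form: E = 81, F = 0, G = 81*sin(u)^2.
Coefficients of the second fundamental form: L = -9*sin(u)/Abs(sin(u)), M = 0, N = -9*sin(u)^3/Abs(sin(u)).
Assemble K = (LN − M²)/(EG − F²) = 1/81. At (u, v) = (pi/6, -pi/4): K = 1/81.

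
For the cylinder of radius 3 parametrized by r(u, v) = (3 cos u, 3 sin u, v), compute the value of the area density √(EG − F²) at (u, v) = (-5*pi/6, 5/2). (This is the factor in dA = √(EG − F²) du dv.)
√(EG − F²)|_{(-5*pi/6, 5/2)} = 3

E = 9, F = 0, G = 1, so EG − F² = 9. Taking the positive square root: √(EG − F²) = 3. At (u, v) = (-5*pi/6, 5/2): 3.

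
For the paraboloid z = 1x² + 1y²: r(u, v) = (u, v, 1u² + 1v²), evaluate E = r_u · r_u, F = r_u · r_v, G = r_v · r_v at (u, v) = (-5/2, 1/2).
E = 26;  F = -5;  G = 2

Partials: r_u = (1, 0, 2*u), r_v = (0, 1, 2*v). As functions of (u, v):
  E = r_u · r_u = 4*u^2 + 1,
  F = r_u · r_v = 4*u*v,
  G = r_v · r_v = 4*v^2 + 1.
Evaluating at (u, v) = (-5/2, 1/2): E = 26, F = -5, G = 2.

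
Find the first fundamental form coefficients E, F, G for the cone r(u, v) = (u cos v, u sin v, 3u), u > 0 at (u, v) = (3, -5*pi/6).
E = 10;  F = 0;  G = 9

Partials: r_u = (cos(v), sin(v), 3), r_v = (-u*sin(v), u*cos(v), 0). As functions of (u, v):
  E = r_u · r_u = 10,
  F = r_u · r_v = 0,
  G = r_v · r_v = u^2.
Evaluating at (u, v) = (3, -5*pi/6): E = 10, F = 0, G = 9.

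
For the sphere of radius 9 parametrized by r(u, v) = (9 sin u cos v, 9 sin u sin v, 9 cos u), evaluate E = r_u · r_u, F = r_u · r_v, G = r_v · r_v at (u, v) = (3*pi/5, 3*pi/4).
E = 81;  F = 0;  G = 81*sqrt(5)/8 + 405/8

Partials: r_u = (9*cos(u)*cos(v), 9*sin(v)*cos(u), -9*sin(u)), r_v = (-9*sin(u)*sin(v), 9*sin(u)*cos(v), 0). As functions of (u, v):
  E = r_u · r_u = 81,
  F = r_u · r_v = 0,
  G = r_v · r_v = 81*sin(u)^2.
Evaluating at (u, v) = (3*pi/5, 3*pi/4): E = 81, F = 0, G = 81*sqrt(5)/8 + 405/8.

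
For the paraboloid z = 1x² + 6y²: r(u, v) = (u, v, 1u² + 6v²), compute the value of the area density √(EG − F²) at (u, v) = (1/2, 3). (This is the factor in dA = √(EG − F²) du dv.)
√(EG − F²)|_{(1/2, 3)} = sqrt(1298)

E = 4*u^2 + 1, F = 24*u*v, G = 144*v^2 + 1, so EG − F² = 4*u^2 + 144*v^2 + 1. Taking the positive square root: √(EG − F²) = sqrt(4*u^2 + 144*v^2 + 1). At (u, v) = (1/2, 3): sqrt(1298).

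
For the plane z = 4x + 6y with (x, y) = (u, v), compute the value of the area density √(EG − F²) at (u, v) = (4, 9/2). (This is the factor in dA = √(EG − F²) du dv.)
√(EG − F²)|_{(4, 9/2)} = sqrt(53)

E = 17, F = 24, G = 37, so EG − F² = 53. Taking the positive square root: √(EG − F²) = sqrt(53). At (u, v) = (4, 9/2): sqrt(53).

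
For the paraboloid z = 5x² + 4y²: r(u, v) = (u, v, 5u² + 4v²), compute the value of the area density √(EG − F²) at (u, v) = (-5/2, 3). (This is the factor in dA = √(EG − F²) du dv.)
√(EG − F²)|_{(-5/2, 3)} = sqrt(1202)

E = 100*u^2 + 1, F = 80*u*v, G = 64*v^2 + 1, so EG − F² = 100*u^2 + 64*v^2 + 1. Taking the positive square root: √(EG − F²) = sqrt(100*u^2 + 64*v^2 + 1). At (u, v) = (-5/2, 3): sqrt(1202).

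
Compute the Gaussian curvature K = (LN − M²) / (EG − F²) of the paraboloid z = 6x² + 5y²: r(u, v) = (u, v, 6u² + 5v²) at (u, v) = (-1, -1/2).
K = 6/1445

Coefficients of the first fundamental form: E = 144*u^2 + 1, F = 120*u*v, G = 100*v^2 + 1.
Coefficients of the second fundamental form: L = 12/sqrt(144*u^2 + 100*v^2 + 1), M = 0, N = 10/sqrt(144*u^2 + 100*v^2 + 1).
Assemble K = (LN − M²)/(EG − F²) = 120/(20736*u^4 + 28800*u^2*v^2 + 288*u^2 + 10000*v^4 + 200*v^2 + 1). At (u, v) = (-1, -1/2): K = 6/1445.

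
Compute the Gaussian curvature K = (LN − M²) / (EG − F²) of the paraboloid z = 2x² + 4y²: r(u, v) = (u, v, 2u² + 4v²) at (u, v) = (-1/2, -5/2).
K = 32/164025

Coefficients of the first fundamental form: E = 16*u^2 + 1, F = 32*u*v, G = 64*v^2 + 1.
Coefficients of the second fundamental form: L = 4/sqrt(16*u^2 + 64*v^2 + 1), M = 0, N = 8/sqrt(16*u^2 + 64*v^2 + 1).
Assemble K = (LN − M²)/(EG − F²) = 32/(256*u^4 + 2048*u^2*v^2 + 32*u^2 + 4096*v^4 + 128*v^2 + 1). At (u, v) = (-1/2, -5/2): K = 32/164025.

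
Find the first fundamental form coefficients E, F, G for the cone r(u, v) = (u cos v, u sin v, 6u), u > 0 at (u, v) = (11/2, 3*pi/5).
E = 37;  F = 0;  G = 121/4

Partials: r_u = (cos(v), sin(v), 6), r_v = (-u*sin(v), u*cos(v), 0). As functions of (u, v):
  E = r_u · r_u = 37,
  F = r_u · r_v = 0,
  G = r_v · r_v = u^2.
Evaluating at (u, v) = (11/2, 3*pi/5): E = 37, F = 0, G = 121/4.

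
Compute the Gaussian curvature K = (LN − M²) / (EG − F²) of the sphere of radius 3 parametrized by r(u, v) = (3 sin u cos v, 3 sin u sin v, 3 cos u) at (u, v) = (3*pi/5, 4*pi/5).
K = 1/9

Coefficients of the first fundamental form: E = 9, F = 0, G = 9*sin(u)^2.
Coefficients of the second fundamental form: L = -3*sin(u)/Abs(sin(u)), M = 0, N = -3*sin(u)^3/Abs(sin(u)).
Assemble K = (LN − M²)/(EG − F²) = 1/9. At (u, v) = (3*pi/5, 4*pi/5): K = 1/9.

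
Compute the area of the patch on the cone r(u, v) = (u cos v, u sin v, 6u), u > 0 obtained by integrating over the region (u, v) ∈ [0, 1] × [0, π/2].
Area = sqrt(37)*pi/4

Area = ∫∫ √(EG − F²) du dv with √(EG − F²) = sqrt(37)*Abs(u). Integrating over [0, 1] × [0, π/2] gives sqrt(37)*pi/4.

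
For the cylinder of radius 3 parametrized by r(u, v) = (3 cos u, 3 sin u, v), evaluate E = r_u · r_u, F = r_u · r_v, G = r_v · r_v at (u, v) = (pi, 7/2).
E = 9;  F = 0;  G = 1

Partials: r_u = (-3*sin(u), 3*cos(u), 0), r_v = (0, 0, 1). As functions of (u, v):
  E = r_u · r_u = 9,
  F = r_u · r_v = 0,
  G = r_v · r_v = 1.
Evaluating at (u, v) = (pi, 7/2): E = 9, F = 0, G = 1.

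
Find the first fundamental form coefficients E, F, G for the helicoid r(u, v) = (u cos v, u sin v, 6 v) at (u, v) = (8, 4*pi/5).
E = 1;  F = 0;  G = 100

Partials: r_u = (cos(v), sin(v), 0), r_v = (-u*sin(v), u*cos(v), 6). As functions of (u, v):
  E = r_u · r_u = 1,
  F = r_u · r_v = 0,
  G = r_v · r_v = u^2 + 36.
Evaluating at (u, v) = (8, 4*pi/5): E = 1, F = 0, G = 100.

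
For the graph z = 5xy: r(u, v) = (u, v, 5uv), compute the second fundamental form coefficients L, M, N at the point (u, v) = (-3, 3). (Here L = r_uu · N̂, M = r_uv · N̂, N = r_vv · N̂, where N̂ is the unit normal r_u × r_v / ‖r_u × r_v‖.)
L = 0;  M = 5*sqrt(451)/451;  N = 0

Compute the unit normal N̂(u, v) = (-5*v/sqrt(25*u^2 + 25*v^2 + 1), -5*u/sqrt(25*u^2 + 25*v^2 + 1), 1/sqrt(25*u^2 + 25*v^2 + 1)), and the second partials r_uu, r_uv, r_vv. Take dot products:
  L(u, v) = r_uu · N̂ = 0,
  M(u, v) = r_uv · N̂ = 5/sqrt(25*u^2 + 25*v^2 + 1),
  N(u, v) = r_vv · N̂ = 0.
Evaluating at (u, v) = (-3, 3):
  L = 0, M = 5*sqrt(451)/451, N = 0.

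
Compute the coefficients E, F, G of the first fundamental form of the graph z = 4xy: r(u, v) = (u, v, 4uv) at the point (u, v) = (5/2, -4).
E = 257;  F = -160;  G = 101

Partials: r_u = (1, 0, 4*v), r_v = (0, 1, 4*u). As functions of (u, v):
  E = r_u · r_u = 16*v^2 + 1,
  F = r_u · r_v = 16*u*v,
  G = r_v · r_v = 16*u^2 + 1.
Evaluating at (u, v) = (5/2, -4): E = 257, F = -160, G = 101.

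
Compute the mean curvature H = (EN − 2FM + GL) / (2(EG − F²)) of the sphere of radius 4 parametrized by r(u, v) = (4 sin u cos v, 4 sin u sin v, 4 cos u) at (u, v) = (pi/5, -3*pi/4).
H = -1/4

With E = 16, F = 0, G = 16*sin(u)^2, L = -4*sin(u)/Abs(sin(u)), M = 0, N = -4*sin(u)^3/Abs(sin(u)), assemble
  H = (EN − 2FM + GL) / (2(EG − F²)) = -sin(u)/(4*Abs(sin(u))).
At (u, v) = (pi/5, -3*pi/4): H = -1/4.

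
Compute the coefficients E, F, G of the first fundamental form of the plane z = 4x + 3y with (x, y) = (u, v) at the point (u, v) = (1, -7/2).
E = 17;  F = 12;  G = 10

Partials: r_u = (1, 0, 4), r_v = (0, 1, 3). As functions of (u, v):
  E = r_u · r_u = 17,
  F = r_u · r_v = 12,
  G = r_v · r_v = 10.
Evaluating at (u, v) = (1, -7/2): E = 17, F = 12, G = 10.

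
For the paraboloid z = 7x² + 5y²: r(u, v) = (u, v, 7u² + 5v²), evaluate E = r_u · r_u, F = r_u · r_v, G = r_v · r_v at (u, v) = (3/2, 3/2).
E = 442;  F = 315;  G = 226

Partials: r_u = (1, 0, 14*u), r_v = (0, 1, 10*v). As functions of (u, v):
  E = r_u · r_u = 196*u^2 + 1,
  F = r_u · r_v = 140*u*v,
  G = r_v · r_v = 100*v^2 + 1.
Evaluating at (u, v) = (3/2, 3/2): E = 442, F = 315, G = 226.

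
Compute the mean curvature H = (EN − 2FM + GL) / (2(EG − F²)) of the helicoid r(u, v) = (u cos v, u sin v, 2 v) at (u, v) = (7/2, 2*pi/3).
H = 0

With E = 1, F = 0, G = u^2 + 4, L = 0, M = -2/sqrt(u^2 + 4), N = 0, assemble
  H = (EN − 2FM + GL) / (2(EG − F²)) = 0.
At (u, v) = (7/2, 2*pi/3): H = 0.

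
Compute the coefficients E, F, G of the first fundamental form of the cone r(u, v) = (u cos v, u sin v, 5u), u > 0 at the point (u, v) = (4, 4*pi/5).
E = 26;  F = 0;  G = 16

Partials: r_u = (cos(v), sin(v), 5), r_v = (-u*sin(v), u*cos(v), 0). As functions of (u, v):
  E = r_u · r_u = 26,
  F = r_u · r_v = 0,
  G = r_v · r_v = u^2.
Evaluating at (u, v) = (4, 4*pi/5): E = 26, F = 0, G = 16.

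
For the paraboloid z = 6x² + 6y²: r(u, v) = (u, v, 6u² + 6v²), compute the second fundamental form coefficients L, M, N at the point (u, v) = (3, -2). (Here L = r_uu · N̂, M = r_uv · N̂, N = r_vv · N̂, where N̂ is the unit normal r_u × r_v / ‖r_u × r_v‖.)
L = 12*sqrt(1873)/1873;  M = 0;  N = 12*sqrt(1873)/1873

Compute the unit normal N̂(u, v) = (-12*u/sqrt(144*u^2 + 144*v^2 + 1), -12*v/sqrt(144*u^2 + 144*v^2 + 1), 1/sqrt(144*u^2 + 144*v^2 + 1)), and the second partials r_uu, r_uv, r_vv. Take dot products:
  L(u, v) = r_uu · N̂ = 12/sqrt(144*u^2 + 144*v^2 + 1),
  M(u, v) = r_uv · N̂ = 0,
  N(u, v) = r_vv · N̂ = 12/sqrt(144*u^2 + 144*v^2 + 1).
Evaluating at (u, v) = (3, -2):
  L = 12*sqrt(1873)/1873, M = 0, N = 12*sqrt(1873)/1873.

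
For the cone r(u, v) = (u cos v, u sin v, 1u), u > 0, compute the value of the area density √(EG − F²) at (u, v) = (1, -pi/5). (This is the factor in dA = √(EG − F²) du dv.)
√(EG − F²)|_{(1, -pi/5)} = sqrt(2)

E = 2, F = 0, G = u^2, so EG − F² = 2*u^2. Taking the positive square root: √(EG − F²) = sqrt(2)*Abs(u). At (u, v) = (1, -pi/5): sqrt(2).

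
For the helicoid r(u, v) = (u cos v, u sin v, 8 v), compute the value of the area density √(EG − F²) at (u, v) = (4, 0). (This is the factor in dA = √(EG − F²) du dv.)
√(EG − F²)|_{(4, 0)} = 4*sqrt(5)

E = 1, F = 0, G = u^2 + 64, so EG − F² = u^2 + 64. Taking the positive square root: √(EG − F²) = sqrt(u^2 + 64). At (u, v) = (4, 0): 4*sqrt(5).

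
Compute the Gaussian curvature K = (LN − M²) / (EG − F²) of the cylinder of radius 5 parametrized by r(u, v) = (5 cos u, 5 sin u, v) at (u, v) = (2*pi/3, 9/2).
K = 0

Coefficients of the first fundamental form: E = 25, F = 0, G = 1.
Coefficients of the second fundamental form: L = -5, M = 0, N = 0.
Assemble K = (LN − M²)/(EG − F²) = 0. At (u, v) = (2*pi/3, 9/2): K = 0.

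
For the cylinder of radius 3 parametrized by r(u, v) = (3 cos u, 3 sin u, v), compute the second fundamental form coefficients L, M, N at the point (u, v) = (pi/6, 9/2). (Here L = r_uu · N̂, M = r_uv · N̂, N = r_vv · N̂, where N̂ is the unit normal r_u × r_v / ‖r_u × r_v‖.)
L = -3;  M = 0;  N = 0

Compute the unit normal N̂(u, v) = (cos(u), sin(u), 0), and the second partials r_uu, r_uv, r_vv. Take dot products:
  L(u, v) = r_uu · N̂ = -3,
  M(u, v) = r_uv · N̂ = 0,
  N(u, v) = r_vv · N̂ = 0.
Evaluating at (u, v) = (pi/6, 9/2):
  L = -3, M = 0, N = 0.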